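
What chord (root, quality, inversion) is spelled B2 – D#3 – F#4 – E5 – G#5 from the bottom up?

Reducing to letter names: B, D#, F#, E, G#. These stack in thirds as E–G#–B–D#–F# — an E major ninth chord.
With the fifth (B) in the bass, the chord is in second inversion.

E major ninth, second inversion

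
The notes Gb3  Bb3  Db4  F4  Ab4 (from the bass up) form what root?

Gb, Bb, Db, F, Ab are the tones of a Gb major ninth chord (Gb–Bb–Db–F–Ab), making Gb the root.

Gb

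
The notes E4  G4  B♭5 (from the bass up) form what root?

E, G, Bb are the tones of an E diminished triad (E–G–Bb), making E the root.

E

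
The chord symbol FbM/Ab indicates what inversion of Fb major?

FbM/Ab means Fb major with Ab in the bass. Ab is the third of Fb major (Fb–Ab–Cb), so this is first inversion.

first inversion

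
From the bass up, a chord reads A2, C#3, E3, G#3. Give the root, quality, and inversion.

The pitch classes A, C#, E, G# arrange in thirds as A–C#–E–G#: an A major seventh chord.
A is the root of A major seventh; root in the bass means root position (figured bass 7).

A major seventh, root position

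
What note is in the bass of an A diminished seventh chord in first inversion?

C

In first inversion the third is lowest. For A diminished seventh (A–C–Eb–Gb) that is C.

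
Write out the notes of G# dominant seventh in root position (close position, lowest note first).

The chord tones are G#–B#–D#–F#. With the root (G#) lowest for root position: G#, B#, D#, F#.

G#, B#, D#, F#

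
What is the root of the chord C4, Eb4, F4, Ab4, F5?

Reordering C, Eb, F, Ab into stacked thirds gives F–Ab–C–Eb; the bottom of that stack, F, is the root.

F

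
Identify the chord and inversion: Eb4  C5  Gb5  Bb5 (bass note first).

The pitch classes Eb, C, Gb, Bb arrange in thirds as C–Eb–Gb–Bb: a C half-diminished seventh chord.
With the third (Eb) in the bass, the chord is in first inversion (figured bass 6/5).

C half-diminished seventh, first inversion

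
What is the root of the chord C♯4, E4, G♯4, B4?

C#, E, G#, B are the tones of a C# minor seventh chord (C#–E–G#–B), making C# the root.

C#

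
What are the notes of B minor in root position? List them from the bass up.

B, D, F#

The chord tones are B–D–F#. With the root (B) lowest for root position: B, D, F#.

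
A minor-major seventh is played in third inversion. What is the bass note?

The seventh of A minor-major seventh (A–C–E–G#) is G#; that is the bass in third inversion.

G#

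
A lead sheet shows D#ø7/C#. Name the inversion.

third inversion

D#ø7/C# means D# half-diminished seventh with C# in the bass. C# is the seventh of D# half-diminished seventh (D#–F#–A–C#), so this is third inversion.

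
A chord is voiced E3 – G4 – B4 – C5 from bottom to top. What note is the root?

C

E, G, B, C are the tones of a C major seventh chord (C–E–G–B), making C the root.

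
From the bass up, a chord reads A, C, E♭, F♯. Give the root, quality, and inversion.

The distinct note names are A, C, Eb, F#. Stacked in thirds they read F#–A–C–Eb, which is a diminished seventh chord on F#.
A is the third of F# diminished seventh; third in the bass means first inversion (figured bass 6/5).

F# diminished seventh, first inversion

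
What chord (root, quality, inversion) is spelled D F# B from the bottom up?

B minor, first inversion

The distinct note names are D, F#, B. Stacked in thirds they read B–D–F#, which is a minor triad on B.
The lowest note is D, the third of the chord, so this is first inversion (figured bass 6).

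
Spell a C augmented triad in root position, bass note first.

The chord tones are C–E–G#. With the root (C) lowest for root position: C, E, G#.

C, E, G#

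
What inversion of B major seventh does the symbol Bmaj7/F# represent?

Bmaj7/F# means B major seventh with F# in the bass. F# is the fifth of B major seventh (B–D#–F#–A#), so this is second inversion.

second inversion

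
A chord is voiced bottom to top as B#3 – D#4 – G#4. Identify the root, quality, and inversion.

G# major, first inversion

The distinct note names are B#, D#, G#. Stacked in thirds they read G#–B#–D#, which is a major triad on G#.
With the third (B#) in the bass, the chord is in first inversion (figured bass 6).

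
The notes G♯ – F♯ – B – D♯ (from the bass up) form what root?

G#, F#, B, D# are the tones of a G# minor seventh chord (G#–B–D#–F#), making G# the root.

G#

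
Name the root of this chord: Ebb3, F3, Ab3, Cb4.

Ebb, F, Ab, Cb are the tones of an F diminished seventh chord (F–Ab–Cb–Ebb), making F the root.

F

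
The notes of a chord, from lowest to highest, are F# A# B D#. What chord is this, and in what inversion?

B major seventh, second inversion

The distinct note names are F#, A#, B, D#. Stacked in thirds they read B–D#–F#–A#, which is a major seventh chord on B.
With the fifth (F#) in the bass, the chord is in second inversion (figured bass 4/3).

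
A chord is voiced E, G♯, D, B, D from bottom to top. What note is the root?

Reordering E, G#, D, B into stacked thirds gives E–G#–B–D; the bottom of that stack, E, is the root.

E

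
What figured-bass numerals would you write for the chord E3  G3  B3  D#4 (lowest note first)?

7

The notes E, G, B, D# stack in thirds as E–G–B–D# — an E minor-major seventh chord. The bass E is the root, so this is root position: figured 7.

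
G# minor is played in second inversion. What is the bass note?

D#

In second inversion the fifth is lowest. For G# minor (G#–B–D#) that is D#.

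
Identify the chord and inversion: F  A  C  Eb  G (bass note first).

F dominant ninth, root position

The distinct note names are F, A, C, Eb, G. Stacked in thirds they read F–A–C–Eb–G, which is a dominant ninth chord on F.
F is the root of F dominant ninth; root in the bass means root position.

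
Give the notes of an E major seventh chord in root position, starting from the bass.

Spelling E major seventh: E–G#–B–D#. In root position the root is bass, giving E, G#, B, D# from the bottom.

E, G#, B, D#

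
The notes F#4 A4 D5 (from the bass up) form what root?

F#, A, D are the tones of a D major triad (D–F#–A), making D the root.

D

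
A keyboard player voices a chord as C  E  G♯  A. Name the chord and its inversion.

A minor-major seventh, first inversion

Reducing to letter names: C, E, G#, A. These stack in thirds as A–C–E–G# — an A minor-major seventh chord.
The lowest note is C, the third of the chord, so this is first inversion (figured bass 6/5).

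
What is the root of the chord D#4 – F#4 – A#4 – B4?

B

D#, F#, A#, B are the tones of a B major seventh chord (B–D#–F#–A#), making B the root.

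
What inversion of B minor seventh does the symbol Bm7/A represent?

third inversion

Bm7/A means B minor seventh with A in the bass. A is the seventh of B minor seventh (B–D–F#–A), so this is third inversion.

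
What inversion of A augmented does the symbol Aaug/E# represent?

second inversion

Aaug/E# means A augmented with E# in the bass. E# is the fifth of A augmented (A–C#–E#), so this is second inversion.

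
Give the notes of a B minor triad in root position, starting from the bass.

B, D, F#

The chord tones are B–D–F#. With the root (B) lowest for root position: B, D, F#.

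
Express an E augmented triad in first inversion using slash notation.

Eaug/G#

First inversion of E augmented has the third (G#) in the bass. As a slash chord: Eaug/G#.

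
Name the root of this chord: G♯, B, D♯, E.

Reordering G#, B, D#, E into stacked thirds gives E–G#–B–D#; the bottom of that stack, E, is the root.

E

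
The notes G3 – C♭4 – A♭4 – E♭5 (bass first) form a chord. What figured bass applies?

4/2

The notes G, Cb, Ab, Eb stack in thirds as Ab–Cb–Eb–G — an Ab minor-major seventh chord. The bass G is the seventh, so this is third inversion: figured 4/2.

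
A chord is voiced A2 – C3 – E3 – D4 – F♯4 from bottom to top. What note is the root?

The distinct letter names are A, C, E, D, F#. Arranged as a stack of thirds they read D–F#–A–C–E, so D is the root (a D dominant ninth chord).

D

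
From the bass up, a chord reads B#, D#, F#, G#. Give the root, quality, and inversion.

The distinct note names are B#, D#, F#, G#. Stacked in thirds they read G#–B#–D#–F#, which is a dominant seventh chord on G#.
The lowest note is B#, the third of the chord, so this is first inversion (figured bass 6/5).

G# dominant seventh, first inversion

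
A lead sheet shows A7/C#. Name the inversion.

first inversion

A7/C# means A dominant seventh with C# in the bass. C# is the third of A dominant seventh (A–C#–E–G), so this is first inversion.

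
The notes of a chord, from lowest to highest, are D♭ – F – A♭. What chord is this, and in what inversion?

Db major, root position

The pitch classes Db, F, Ab arrange in thirds as Db–F–Ab: a Db major triad.
The lowest note is Db, the root of the chord, so this is root position (figured bass 5/3).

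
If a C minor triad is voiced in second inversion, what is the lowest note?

G

In second inversion the fifth is lowest. For C minor (C–Eb–G) that is G.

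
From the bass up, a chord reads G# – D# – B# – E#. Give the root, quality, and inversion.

The distinct note names are G#, D#, B#, E#. Stacked in thirds they read E#–G#–B#–D#, which is a minor seventh chord on E#.
G# is the third of E# minor seventh; third in the bass means first inversion (figured bass 6/5).

E# minor seventh, first inversion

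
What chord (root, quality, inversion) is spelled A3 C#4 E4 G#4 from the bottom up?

A major seventh, root position

The distinct note names are A, C#, E, G#. Stacked in thirds they read A–C#–E–G#, which is a major seventh chord on A.
A is the root of A major seventh; root in the bass means root position (figured bass 7).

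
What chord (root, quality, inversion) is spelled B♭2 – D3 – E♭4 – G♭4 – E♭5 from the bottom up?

The pitch classes Bb, D, Eb, Gb arrange in thirds as Eb–Gb–Bb–D: an Eb minor-major seventh chord.
Bb is the fifth of Eb minor-major seventh; fifth in the bass means second inversion (figured bass 4/3).

Eb minor-major seventh, second inversion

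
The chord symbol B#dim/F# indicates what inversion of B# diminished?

B#dim/F# means B# diminished with F# in the bass. F# is the fifth of B# diminished (B#–D#–F#), so this is second inversion.

second inversion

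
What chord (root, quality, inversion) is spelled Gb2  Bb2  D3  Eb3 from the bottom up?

The pitch classes Gb, Bb, D, Eb arrange in thirds as Eb–Gb–Bb–D: an Eb minor-major seventh chord.
With the third (Gb) in the bass, the chord is in first inversion (figured bass 6/5).

Eb minor-major seventh, first inversion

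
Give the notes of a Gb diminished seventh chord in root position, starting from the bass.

The chord tones are Gb–Bbb–Dbb–Fbb. With the root (Gb) lowest for root position: Gb, Bbb, Dbb, Fbb.

Gb, Bbb, Dbb, Fbb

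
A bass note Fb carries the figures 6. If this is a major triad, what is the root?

The figures 6 mean the third of the chord is in the bass. If Fb is the third of a major triad, the root is Dbb (chord tones Dbb–Fb–Abb).

Dbb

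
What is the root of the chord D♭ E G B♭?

E

The distinct letter names are Db, E, G, Bb. Arranged as a stack of thirds they read E–G–Bb–Db, so E is the root (an E diminished seventh chord).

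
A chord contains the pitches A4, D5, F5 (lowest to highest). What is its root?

D

The distinct letter names are A, D, F. Arranged as a stack of thirds they read D–F–A, so D is the root (a D minor triad).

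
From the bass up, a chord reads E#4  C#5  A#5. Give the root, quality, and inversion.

A# minor, second inversion

The pitch classes E#, C#, A# arrange in thirds as A#–C#–E#: an A# minor triad.
With the fifth (E#) in the bass, the chord is in second inversion (figured bass 6/4).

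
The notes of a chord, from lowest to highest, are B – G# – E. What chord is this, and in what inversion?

E major, second inversion

The pitch classes B, G#, E arrange in thirds as E–G#–B: an E major triad.
B is the fifth of E major; fifth in the bass means second inversion (figured bass 6/4).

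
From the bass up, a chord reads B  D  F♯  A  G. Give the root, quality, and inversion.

The distinct note names are B, D, F#, A, G. Stacked in thirds they read G–B–D–F#–A, which is a major ninth chord on G.
The lowest note is B, the third of the chord, so this is first inversion.

G major ninth, first inversion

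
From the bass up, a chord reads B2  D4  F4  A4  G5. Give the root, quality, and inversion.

G dominant ninth, first inversion

Reducing to letter names: B, D, F, A, G. These stack in thirds as G–B–D–F–A — a G dominant ninth chord.
B is the third of G dominant ninth; third in the bass means first inversion.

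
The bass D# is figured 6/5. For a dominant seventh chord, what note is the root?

The figures 6/5 mean the third of the chord is in the bass. If D# is the third of a dominant seventh chord, the root is B (chord tones B–D#–F#–A).

B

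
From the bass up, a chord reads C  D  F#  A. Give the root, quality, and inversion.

Reducing to letter names: C, D, F#, A. These stack in thirds as D–F#–A–C — a D dominant seventh chord.
The lowest note is C, the seventh of the chord, so this is third inversion (figured bass 4/2).

D dominant seventh, third inversion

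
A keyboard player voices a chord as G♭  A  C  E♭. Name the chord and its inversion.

A diminished seventh, third inversion

The distinct note names are Gb, A, C, Eb. Stacked in thirds they read A–C–Eb–Gb, which is a diminished seventh chord on A.
With the seventh (Gb) in the bass, the chord is in third inversion (figured bass 4/2).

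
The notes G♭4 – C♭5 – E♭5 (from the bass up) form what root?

Cb

The distinct letter names are Gb, Cb, Eb. Arranged as a stack of thirds they read Cb–Eb–Gb, so Cb is the root (a Cb major triad).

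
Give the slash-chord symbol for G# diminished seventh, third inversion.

G#dim7/F

Third inversion of G# diminished seventh has the seventh (F) in the bass. As a slash chord: G#dim7/F.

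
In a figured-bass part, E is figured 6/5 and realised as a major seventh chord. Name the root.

C

The figures 6/5 mean the third of the chord is in the bass. If E is the third of a major seventh chord, the root is C (chord tones C–E–G–B).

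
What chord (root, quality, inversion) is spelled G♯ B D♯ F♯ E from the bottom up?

The distinct note names are G#, B, D#, F#, E. Stacked in thirds they read E–G#–B–D#–F#, which is a major ninth chord on E.
The lowest note is G#, the third of the chord, so this is first inversion.

E major ninth, first inversion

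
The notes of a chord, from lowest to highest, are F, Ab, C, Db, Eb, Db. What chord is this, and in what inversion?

Db major ninth, first inversion

The pitch classes F, Ab, C, Db, Eb arrange in thirds as Db–F–Ab–C–Eb: a Db major ninth chord.
With the third (F) in the bass, the chord is in first inversion.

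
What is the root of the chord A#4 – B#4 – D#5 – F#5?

B#

Reordering A#, B#, D#, F# into stacked thirds gives B#–D#–F#–A#; the bottom of that stack, B#, is the root.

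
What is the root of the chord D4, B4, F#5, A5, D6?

Reordering D, B, F#, A into stacked thirds gives B–D–F#–A; the bottom of that stack, B, is the root.

B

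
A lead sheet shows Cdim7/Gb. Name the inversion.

second inversion

Cdim7/Gb means C diminished seventh with Gb in the bass. Gb is the fifth of C diminished seventh (C–Eb–Gb–Bbb), so this is second inversion.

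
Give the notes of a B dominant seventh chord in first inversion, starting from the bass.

D#, F#, A, B

Spelling B dominant seventh: B–D#–F#–A. In first inversion the third is bass, giving D#, F#, A, B from the bottom.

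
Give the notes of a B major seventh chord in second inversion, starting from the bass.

F#, A#, B, D#

The chord tones are B–D#–F#–A#. With the fifth (F#) lowest for second inversion: F#, A#, B, D#.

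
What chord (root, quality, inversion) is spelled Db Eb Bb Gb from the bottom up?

The pitch classes Db, Eb, Bb, Gb arrange in thirds as Eb–Gb–Bb–Db: an Eb minor seventh chord.
Db is the seventh of Eb minor seventh; seventh in the bass means third inversion (figured bass 4/2).

Eb minor seventh, third inversion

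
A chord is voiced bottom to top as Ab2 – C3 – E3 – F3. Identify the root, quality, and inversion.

F minor-major seventh, first inversion

Reducing to letter names: Ab, C, E, F. These stack in thirds as F–Ab–C–E — an F minor-major seventh chord.
With the third (Ab) in the bass, the chord is in first inversion (figured bass 6/5).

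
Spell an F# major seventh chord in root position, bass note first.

F#, A#, C#, E#

F# major seventh is F#–A#–C#–E#. Root position puts the root (F#) in the bass, with the remaining tones above: F#, A#, C#, E#.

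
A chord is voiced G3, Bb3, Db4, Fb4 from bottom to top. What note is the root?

G

Reordering G, Bb, Db, Fb into stacked thirds gives G–Bb–Db–Fb; the bottom of that stack, G, is the root.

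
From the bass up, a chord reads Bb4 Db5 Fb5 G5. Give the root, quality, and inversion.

G diminished seventh, first inversion

The distinct note names are Bb, Db, Fb, G. Stacked in thirds they read G–Bb–Db–Fb, which is a diminished seventh chord on G.
With the third (Bb) in the bass, the chord is in first inversion (figured bass 6/5).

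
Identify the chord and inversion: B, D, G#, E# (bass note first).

E# diminished seventh, second inversion

Reducing to letter names: B, D, G#, E#. These stack in thirds as E#–G#–B–D — an E# diminished seventh chord.
With the fifth (B) in the bass, the chord is in second inversion (figured bass 4/3).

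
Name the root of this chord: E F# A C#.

F#

E, F#, A, C# are the tones of an F# minor seventh chord (F#–A–C#–E), making F# the root.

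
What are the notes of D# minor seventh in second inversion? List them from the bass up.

A#, C#, D#, F#

Spelling D# minor seventh: D#–F#–A#–C#. In second inversion the fifth is bass, giving A#, C#, D#, F# from the bottom.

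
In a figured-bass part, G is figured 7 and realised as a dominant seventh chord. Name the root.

The figures 7 mean the root of the chord is in the bass. If G is the root of a dominant seventh chord, the root is G (chord tones G–B–D–F).

G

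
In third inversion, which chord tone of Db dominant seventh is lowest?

In third inversion the seventh is lowest. For Db dominant seventh (Db–F–Ab–Cb) that is Cb.

Cb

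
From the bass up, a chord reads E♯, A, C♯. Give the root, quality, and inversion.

A augmented, second inversion

The pitch classes E#, A, C# arrange in thirds as A–C#–E#: an A augmented triad.
E# is the fifth of A augmented; fifth in the bass means second inversion (figured bass 6/4).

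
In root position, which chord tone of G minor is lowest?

G minor is G–Bb–D. Root position places the root in the bass: G.

G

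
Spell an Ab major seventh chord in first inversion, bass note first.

Ab major seventh is Ab–C–Eb–G. First inversion puts the third (C) in the bass, with the remaining tones above: C, Eb, G, Ab.

C, Eb, G, Ab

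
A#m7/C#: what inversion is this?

A#m7/C# means A# minor seventh with C# in the bass. C# is the third of A# minor seventh (A#–C#–E#–G#), so this is first inversion.

first inversion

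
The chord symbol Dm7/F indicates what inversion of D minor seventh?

Dm7/F means D minor seventh with F in the bass. F is the third of D minor seventh (D–F–A–C), so this is first inversion.

first inversion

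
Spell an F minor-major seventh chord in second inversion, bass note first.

The chord tones are F–Ab–C–E. With the fifth (C) lowest for second inversion: C, E, F, Ab.

C, E, F, Ab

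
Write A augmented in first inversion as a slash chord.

First inversion of A augmented has the third (C#) in the bass. As a slash chord: Aaug/C#.

Aaug/C#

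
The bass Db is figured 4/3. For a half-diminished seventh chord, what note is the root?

The figures 4/3 mean the fifth of the chord is in the bass. If Db is the fifth of a half-diminished seventh chord, the root is G (chord tones G–Bb–Db–F).

G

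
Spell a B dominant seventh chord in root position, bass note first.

B, D#, F#, A

Spelling B dominant seventh: B–D#–F#–A. In root position the root is bass, giving B, D#, F#, A from the bottom.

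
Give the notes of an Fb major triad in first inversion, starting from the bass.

Ab, Cb, Fb

Spelling Fb major: Fb–Ab–Cb. In first inversion the third is bass, giving Ab, Cb, Fb from the bottom.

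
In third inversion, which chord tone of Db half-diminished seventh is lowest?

Cb

The seventh of Db half-diminished seventh (Db–Fb–Abb–Cb) is Cb; that is the bass in third inversion.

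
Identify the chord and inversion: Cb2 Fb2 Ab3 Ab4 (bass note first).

The distinct note names are Cb, Fb, Ab. Stacked in thirds they read Fb–Ab–Cb, which is a major triad on Fb.
Cb is the fifth of Fb major; fifth in the bass means second inversion (figured bass 6/4).

Fb major, second inversion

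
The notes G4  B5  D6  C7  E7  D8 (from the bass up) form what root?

C

The distinct letter names are G, B, D, C, E. Arranged as a stack of thirds they read C–E–G–B–D, so C is the root (a C major ninth chord).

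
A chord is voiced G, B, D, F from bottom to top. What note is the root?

The distinct letter names are G, B, D, F. Arranged as a stack of thirds they read G–B–D–F, so G is the root (a G dominant seventh chord).

G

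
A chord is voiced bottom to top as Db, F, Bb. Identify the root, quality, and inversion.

Bb minor, first inversion

Reducing to letter names: Db, F, Bb. These stack in thirds as Bb–Db–F — a Bb minor triad.
With the third (Db) in the bass, the chord is in first inversion (figured bass 6).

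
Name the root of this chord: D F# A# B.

D, F#, A#, B are the tones of a B minor-major seventh chord (B–D–F#–A#), making B the root.

B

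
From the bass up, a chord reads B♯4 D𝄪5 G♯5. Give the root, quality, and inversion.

The pitch classes B#, D##, G# arrange in thirds as G#–B#–D##: a G# augmented triad.
With the third (B#) in the bass, the chord is in first inversion (figured bass 6).

G# augmented, first inversion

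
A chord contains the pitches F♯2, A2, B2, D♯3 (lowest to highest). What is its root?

B

F#, A, B, D# are the tones of a B dominant seventh chord (B–D#–F#–A), making B the root.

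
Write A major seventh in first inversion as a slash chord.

Amaj7/C#

First inversion of A major seventh has the third (C#) in the bass. As a slash chord: Amaj7/C#.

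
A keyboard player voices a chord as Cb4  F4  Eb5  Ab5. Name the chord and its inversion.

F half-diminished seventh, second inversion

The distinct note names are Cb, F, Eb, Ab. Stacked in thirds they read F–Ab–Cb–Eb, which is a half-diminished seventh chord on F.
With the fifth (Cb) in the bass, the chord is in second inversion (figured bass 4/3).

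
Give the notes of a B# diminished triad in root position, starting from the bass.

B#, D#, F#

The chord tones are B#–D#–F#. With the root (B#) lowest for root position: B#, D#, F#.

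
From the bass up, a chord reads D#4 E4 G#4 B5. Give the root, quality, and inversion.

The distinct note names are D#, E, G#, B. Stacked in thirds they read E–G#–B–D#, which is a major seventh chord on E.
D# is the seventh of E major seventh; seventh in the bass means third inversion (figured bass 4/2).

E major seventh, third inversion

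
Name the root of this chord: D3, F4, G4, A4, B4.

The distinct letter names are D, F, G, A, B. Arranged as a stack of thirds they read G–B–D–F–A, so G is the root (a G dominant ninth chord).

G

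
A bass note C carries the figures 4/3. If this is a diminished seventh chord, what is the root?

The figures 4/3 mean the fifth of the chord is in the bass. If C is the fifth of a diminished seventh chord, the root is F# (chord tones F#–A–C–Eb).

F#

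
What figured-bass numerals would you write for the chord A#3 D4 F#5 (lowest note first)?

6/4

The notes A#, D, F# stack in thirds as D–F#–A# — a D augmented triad. The bass A# is the fifth, so this is second inversion: figured 6/4.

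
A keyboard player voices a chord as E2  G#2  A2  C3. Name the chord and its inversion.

A minor-major seventh, second inversion

The distinct note names are E, G#, A, C. Stacked in thirds they read A–C–E–G#, which is a minor-major seventh chord on A.
E is the fifth of A minor-major seventh; fifth in the bass means second inversion (figured bass 4/3).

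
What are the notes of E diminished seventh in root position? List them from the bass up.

The chord tones are E–G–Bb–Db. With the root (E) lowest for root position: E, G, Bb, Db.

E, G, Bb, Db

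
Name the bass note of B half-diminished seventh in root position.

The root of B half-diminished seventh (B–D–F–A) is B; that is the bass in root position.

B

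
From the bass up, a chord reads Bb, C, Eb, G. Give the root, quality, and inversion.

Reducing to letter names: Bb, C, Eb, G. These stack in thirds as C–Eb–G–Bb — a C minor seventh chord.
With the seventh (Bb) in the bass, the chord is in third inversion (figured bass 4/2).

C minor seventh, third inversion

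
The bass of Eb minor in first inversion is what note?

In first inversion the third is lowest. For Eb minor (Eb–Gb–Bb) that is Gb.

Gb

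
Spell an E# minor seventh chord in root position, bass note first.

E# minor seventh is E#–G#–B#–D#. Root position puts the root (E#) in the bass, with the remaining tones above: E#, G#, B#, D#.

E#, G#, B#, D#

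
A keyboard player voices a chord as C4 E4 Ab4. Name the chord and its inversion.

Ab augmented, first inversion

Reducing to letter names: C, E, Ab. These stack in thirds as Ab–C–E — an Ab augmented triad.
The lowest note is C, the third of the chord, so this is first inversion (figured bass 6).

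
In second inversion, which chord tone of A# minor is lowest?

A# minor is A#–C#–E#. Second inversion places the fifth in the bass: E#.

E#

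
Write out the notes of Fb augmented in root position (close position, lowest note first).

Fb, Ab, C

Spelling Fb augmented: Fb–Ab–C. In root position the root is bass, giving Fb, Ab, C from the bottom.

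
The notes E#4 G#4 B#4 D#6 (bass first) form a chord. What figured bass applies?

The notes E#, G#, B#, D# stack in thirds as E#–G#–B#–D# — an E# minor seventh chord. The bass E# is the root, so this is root position: figured 7.

7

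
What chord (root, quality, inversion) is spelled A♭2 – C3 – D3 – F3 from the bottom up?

D half-diminished seventh, second inversion

Reducing to letter names: Ab, C, D, F. These stack in thirds as D–F–Ab–C — a D half-diminished seventh chord.
Ab is the fifth of D half-diminished seventh; fifth in the bass means second inversion (figured bass 4/3).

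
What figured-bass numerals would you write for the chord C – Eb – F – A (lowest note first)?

The notes C, Eb, F, A stack in thirds as F–A–C–Eb — an F dominant seventh chord. The bass C is the fifth, so this is second inversion: figured 4/3.

4/3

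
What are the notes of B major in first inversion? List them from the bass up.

B major is B–D#–F#. First inversion puts the third (D#) in the bass, with the remaining tones above: D#, F#, B.

D#, F#, B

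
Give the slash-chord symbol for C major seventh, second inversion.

Second inversion of C major seventh has the fifth (G) in the bass. As a slash chord: Cmaj7/G.

Cmaj7/G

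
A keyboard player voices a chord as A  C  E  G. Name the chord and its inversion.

A minor seventh, root position

The distinct note names are A, C, E, G. Stacked in thirds they read A–C–E–G, which is a minor seventh chord on A.
With the root (A) in the bass, the chord is in root position (figured bass 7).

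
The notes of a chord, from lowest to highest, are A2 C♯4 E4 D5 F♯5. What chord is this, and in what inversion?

D major ninth, second inversion

The pitch classes A, C#, E, D, F# arrange in thirds as D–F#–A–C#–E: a D major ninth chord.
A is the fifth of D major ninth; fifth in the bass means second inversion.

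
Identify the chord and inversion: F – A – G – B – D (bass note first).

G dominant ninth, third inversion

The distinct note names are F, A, G, B, D. Stacked in thirds they read G–B–D–F–A, which is a dominant ninth chord on G.
With the seventh (F) in the bass, the chord is in third inversion.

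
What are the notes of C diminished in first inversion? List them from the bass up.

Eb, Gb, C

Spelling C diminished: C–Eb–Gb. In first inversion the third is bass, giving Eb, Gb, C from the bottom.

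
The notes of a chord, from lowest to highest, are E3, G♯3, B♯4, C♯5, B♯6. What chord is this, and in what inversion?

Reducing to letter names: E, G#, B#, C#. These stack in thirds as C#–E–G#–B# — a C# minor-major seventh chord.
With the third (E) in the bass, the chord is in first inversion (figured bass 6/5).

C# minor-major seventh, first inversion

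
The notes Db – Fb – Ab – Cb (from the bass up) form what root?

Db

The distinct letter names are Db, Fb, Ab, Cb. Arranged as a stack of thirds they read Db–Fb–Ab–Cb, so Db is the root (a Db minor seventh chord).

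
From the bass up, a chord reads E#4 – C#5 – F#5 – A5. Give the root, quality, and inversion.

F# minor-major seventh, third inversion

Reducing to letter names: E#, C#, F#, A. These stack in thirds as F#–A–C#–E# — an F# minor-major seventh chord.
E# is the seventh of F# minor-major seventh; seventh in the bass means third inversion (figured bass 4/2).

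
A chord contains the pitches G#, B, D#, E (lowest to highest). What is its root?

The distinct letter names are G#, B, D#, E. Arranged as a stack of thirds they read E–G#–B–D#, so E is the root (an E major seventh chord).

E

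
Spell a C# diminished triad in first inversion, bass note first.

C# diminished is C#–E–G. First inversion puts the third (E) in the bass, with the remaining tones above: E, G, C#.

E, G, C#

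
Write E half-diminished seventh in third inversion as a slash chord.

Eø7/D

Third inversion of E half-diminished seventh has the seventh (D) in the bass. As a slash chord: Eø7/D.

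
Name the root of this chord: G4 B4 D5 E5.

E

Reordering G, B, D, E into stacked thirds gives E–G–B–D; the bottom of that stack, E, is the root.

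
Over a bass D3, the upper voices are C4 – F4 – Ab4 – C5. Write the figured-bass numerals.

The notes D, C, F, Ab stack in thirds as D–F–Ab–C — a D half-diminished seventh chord. The bass D is the root, so this is root position: figured 7.

7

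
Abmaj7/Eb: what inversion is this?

second inversion

Abmaj7/Eb means Ab major seventh with Eb in the bass. Eb is the fifth of Ab major seventh (Ab–C–Eb–G), so this is second inversion.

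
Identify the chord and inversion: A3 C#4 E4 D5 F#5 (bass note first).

The distinct note names are A, C#, E, D, F#. Stacked in thirds they read D–F#–A–C#–E, which is a major ninth chord on D.
A is the fifth of D major ninth; fifth in the bass means second inversion.

D major ninth, second inversion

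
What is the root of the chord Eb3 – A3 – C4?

A

Reordering Eb, A, C into stacked thirds gives A–C–Eb; the bottom of that stack, A, is the root.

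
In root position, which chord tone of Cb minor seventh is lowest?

Cb

Cb minor seventh is Cb–Ebb–Gb–Bbb. Root position places the root in the bass: Cb.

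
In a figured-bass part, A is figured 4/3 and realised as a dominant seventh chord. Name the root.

The figures 4/3 mean the fifth of the chord is in the bass. If A is the fifth of a dominant seventh chord, the root is D (chord tones D–F#–A–C).

D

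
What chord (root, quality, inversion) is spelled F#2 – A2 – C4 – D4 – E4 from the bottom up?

D dominant ninth, first inversion

The pitch classes F#, A, C, D, E arrange in thirds as D–F#–A–C–E: a D dominant ninth chord.
With the third (F#) in the bass, the chord is in first inversion.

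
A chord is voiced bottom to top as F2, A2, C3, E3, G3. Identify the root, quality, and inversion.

F major ninth, root position

Reducing to letter names: F, A, C, E, G. These stack in thirds as F–A–C–E–G — an F major ninth chord.
F is the root of F major ninth; root in the bass means root position.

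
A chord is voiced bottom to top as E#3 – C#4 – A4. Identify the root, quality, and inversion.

The pitch classes E#, C#, A arrange in thirds as A–C#–E#: an A augmented triad.
The lowest note is E#, the fifth of the chord, so this is second inversion (figured bass 6/4).

A augmented, second inversion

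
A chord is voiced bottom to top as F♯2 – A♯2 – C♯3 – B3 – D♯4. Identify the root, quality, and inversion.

The pitch classes F#, A#, C#, B, D# arrange in thirds as B–D#–F#–A#–C#: a B major ninth chord.
F# is the fifth of B major ninth; fifth in the bass means second inversion.

B major ninth, second inversion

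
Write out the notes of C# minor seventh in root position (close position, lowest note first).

C#, E, G#, B

The chord tones are C#–E–G#–B. With the root (C#) lowest for root position: C#, E, G#, B.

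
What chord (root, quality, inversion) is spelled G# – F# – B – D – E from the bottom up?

E dominant ninth, first inversion

The distinct note names are G#, F#, B, D, E. Stacked in thirds they read E–G#–B–D–F#, which is a dominant ninth chord on E.
G# is the third of E dominant ninth; third in the bass means first inversion.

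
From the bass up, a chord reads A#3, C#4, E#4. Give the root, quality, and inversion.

The distinct note names are A#, C#, E#. Stacked in thirds they read A#–C#–E#, which is a minor triad on A#.
With the root (A#) in the bass, the chord is in root position (figured bass 5/3).

A# minor, root position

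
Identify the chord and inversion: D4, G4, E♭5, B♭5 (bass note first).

Reducing to letter names: D, G, Eb, Bb. These stack in thirds as Eb–G–Bb–D — an Eb major seventh chord.
D is the seventh of Eb major seventh; seventh in the bass means third inversion (figured bass 4/2).

Eb major seventh, third inversion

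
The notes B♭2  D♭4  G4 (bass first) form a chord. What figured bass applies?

6

The notes Bb, Db, G stack in thirds as G–Bb–Db — a G diminished triad. The bass Bb is the third, so this is first inversion: figured 6.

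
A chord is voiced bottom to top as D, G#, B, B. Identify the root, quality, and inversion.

G# diminished, second inversion

The distinct note names are D, G#, B. Stacked in thirds they read G#–B–D, which is a diminished triad on G#.
The lowest note is D, the fifth of the chord, so this is second inversion (figured bass 6/4).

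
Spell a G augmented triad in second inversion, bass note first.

D#, G, B

G augmented is G–B–D#. Second inversion puts the fifth (D#) in the bass, with the remaining tones above: D#, G, B.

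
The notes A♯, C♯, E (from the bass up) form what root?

The distinct letter names are A#, C#, E. Arranged as a stack of thirds they read A#–C#–E, so A# is the root (an A# diminished triad).

A#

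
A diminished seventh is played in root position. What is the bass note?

A

A diminished seventh is A–C–Eb–Gb. Root position places the root in the bass: A.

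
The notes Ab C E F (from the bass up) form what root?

Reordering Ab, C, E, F into stacked thirds gives F–Ab–C–E; the bottom of that stack, F, is the root.

F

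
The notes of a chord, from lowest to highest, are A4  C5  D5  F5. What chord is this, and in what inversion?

The pitch classes A, C, D, F arrange in thirds as D–F–A–C: a D minor seventh chord.
A is the fifth of D minor seventh; fifth in the bass means second inversion (figured bass 4/3).

D minor seventh, second inversion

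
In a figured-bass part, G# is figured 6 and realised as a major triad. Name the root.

The figures 6 mean the third of the chord is in the bass. If G# is the third of a major triad, the root is E (chord tones E–G#–B).

E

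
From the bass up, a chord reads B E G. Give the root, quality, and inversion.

The distinct note names are B, E, G. Stacked in thirds they read E–G–B, which is a minor triad on E.
B is the fifth of E minor; fifth in the bass means second inversion (figured bass 6/4).

E minor, second inversion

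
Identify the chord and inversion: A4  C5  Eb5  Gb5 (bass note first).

A diminished seventh, root position

Reducing to letter names: A, C, Eb, Gb. These stack in thirds as A–C–Eb–Gb — an A diminished seventh chord.
With the root (A) in the bass, the chord is in root position (figured bass 7).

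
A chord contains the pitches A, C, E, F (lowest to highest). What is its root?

F

The distinct letter names are A, C, E, F. Arranged as a stack of thirds they read F–A–C–E, so F is the root (an F major seventh chord).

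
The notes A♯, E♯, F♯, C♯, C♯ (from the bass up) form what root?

F#

Reordering A#, E#, F#, C# into stacked thirds gives F#–A#–C#–E#; the bottom of that stack, F#, is the root.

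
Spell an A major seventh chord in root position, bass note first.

A, C#, E, G#

A major seventh is A–C#–E–G#. Root position puts the root (A) in the bass, with the remaining tones above: A, C#, E, G#.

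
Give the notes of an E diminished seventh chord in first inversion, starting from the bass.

G, Bb, Db, E

E diminished seventh is E–G–Bb–Db. First inversion puts the third (G) in the bass, with the remaining tones above: G, Bb, Db, E.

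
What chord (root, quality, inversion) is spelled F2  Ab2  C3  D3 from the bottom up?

D half-diminished seventh, first inversion

The distinct note names are F, Ab, C, D. Stacked in thirds they read D–F–Ab–C, which is a half-diminished seventh chord on D.
With the third (F) in the bass, the chord is in first inversion (figured bass 6/5).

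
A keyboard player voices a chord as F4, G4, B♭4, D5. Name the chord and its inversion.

G minor seventh, third inversion

The pitch classes F, G, Bb, D arrange in thirds as G–Bb–D–F: a G minor seventh chord.
F is the seventh of G minor seventh; seventh in the bass means third inversion (figured bass 4/2).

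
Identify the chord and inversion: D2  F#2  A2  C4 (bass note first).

The pitch classes D, F#, A, C arrange in thirds as D–F#–A–C: a D dominant seventh chord.
With the root (D) in the bass, the chord is in root position (figured bass 7).

D dominant seventh, root position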